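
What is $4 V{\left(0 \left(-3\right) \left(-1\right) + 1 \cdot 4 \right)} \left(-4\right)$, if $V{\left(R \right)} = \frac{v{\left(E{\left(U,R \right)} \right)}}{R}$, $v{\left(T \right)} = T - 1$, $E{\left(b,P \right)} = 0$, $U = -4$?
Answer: $4$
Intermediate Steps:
$v{\left(T \right)} = -1 + T$
$V{\left(R \right)} = - \frac{1}{R}$ ($V{\left(R \right)} = \frac{-1 + 0}{R} = - \frac{1}{R}$)
$4 V{\left(0 \left(-3\right) \left(-1\right) + 1 \cdot 4 \right)} \left(-4\right) = 4 \left(- \frac{1}{0 \left(-3\right) \left(-1\right) + 1 \cdot 4}\right) \left(-4\right) = 4 \left(- \frac{1}{0 \left(-1\right) + 4}\right) \left(-4\right) = 4 \left(- \frac{1}{0 + 4}\right) \left(-4\right) = 4 \left(- \frac{1}{4}\right) \left(-4\right) = \left(-1\right) \left(-4\right) = 4$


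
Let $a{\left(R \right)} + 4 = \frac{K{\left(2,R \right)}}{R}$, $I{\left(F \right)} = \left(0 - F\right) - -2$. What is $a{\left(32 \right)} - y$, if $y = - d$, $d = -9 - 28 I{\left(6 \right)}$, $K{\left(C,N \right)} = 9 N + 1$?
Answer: $\frac{3457}{32} \approx 108.03$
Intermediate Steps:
$I{\left(F \right)} = 2 - F$ ($I{\left(F \right)} = - F + 2 = 2 - F$)
$K{\left(C,N \right)} = 1 + 9 N$
$a{\left(R \right)} = -4 + \frac{1 + 9 R}{R}$
$d = 103$ ($d = -9 - 28 \left(2 - 6\right) = -9 - -112 = -9 + 112 = 103$)
$y = -103$ ($y = \left(-1\right) 103 = -103$)
$a{\left(32 \right)} - y = \left(5 + \frac{1}{32}\right) - -103 = \left(5 + \frac{1}{32}\right) + 103 = \frac{161}{32} + 103 = \frac{3457}{32}$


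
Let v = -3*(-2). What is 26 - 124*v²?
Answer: -4438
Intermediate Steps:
v = 6
26 - 124*v² = 26 - 124*6² = 26 - 124*36 = 26 - 4464 = -4438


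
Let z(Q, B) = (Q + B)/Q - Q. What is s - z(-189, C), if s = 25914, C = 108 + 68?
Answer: 4862012/189 ≈ 25725.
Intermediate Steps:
C = 176
z(Q, B) = -Q + (B + Q)/Q (z(Q, B) = (B + Q)/Q - Q = -Q + (B + Q)/Q)
s - z(-189, C) = 25914 - (1 - 1*(-189) + 176/(-189)) = 25914 - (1 + 189 + 176*(-1/189)) = 25914 - (1 + 189 - 176/189) = 25914 - 1*35734/189 = 25914 - 35734/189 = 4862012/189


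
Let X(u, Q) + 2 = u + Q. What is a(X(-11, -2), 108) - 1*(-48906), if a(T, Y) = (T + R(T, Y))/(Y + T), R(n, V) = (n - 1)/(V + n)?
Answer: 422986583/8649 ≈ 48906.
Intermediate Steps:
R(n, V) = (-1 + n)/(V + n)
X(u, Q) = -2 + Q + u (X(u, Q) = -2 + (u + Q) = -2 + (Q + u) = -2 + Q + u)
a(T, Y) = (T + (-1 + T)/(T + Y))/(T + Y) (a(T, Y) = (T + (-1 + T)/(Y + T))/(Y + T) = (T + (-1 + T)/(T + Y))/(T + Y))
a(X(-11, -2), 108) - 1*(-48906) = (-1 + (-2 - 2 - 11) + (-2 - 2 - 11)*((-2 - 2 - 11) + 108))/((-2 - 2 - 11) + 108)**2 - 1*(-48906) = (-1 - 15 - 15*(-15 + 108))/(-15 + 108)**2 + 48906 = (-1 - 15 - 15*93)/93**2 + 48906 = (-1 - 15 - 1395)/8649 + 48906 = (1/8649)*(-1411) + 48906 = -1411/8649 + 48906 = 422986583/8649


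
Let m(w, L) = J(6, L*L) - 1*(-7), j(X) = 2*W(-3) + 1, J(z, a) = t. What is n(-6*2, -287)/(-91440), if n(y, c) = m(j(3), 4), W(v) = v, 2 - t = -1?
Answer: -1/9144 ≈ -0.00010936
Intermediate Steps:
t = 3 (t = 2 - 1*(-1) = 2 + 1 = 3)
J(z, a) = 3
j(X) = -5 (j(X) = 2*(-3) + 1 = -6 + 1 = -5)
m(w, L) = 10 (m(w, L) = 3 - 1*(-7) = 3 + 7 = 10)
n(y, c) = 10
n(-6*2, -287)/(-91440) = 10/(-91440) = 10*(-1/91440) = -1/9144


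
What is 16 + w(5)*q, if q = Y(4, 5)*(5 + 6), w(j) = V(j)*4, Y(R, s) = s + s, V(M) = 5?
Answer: 2216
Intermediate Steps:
Y(R, s) = 2*s
w(j) = 20 (w(j) = 5*4 = 20)
q = 110 (q = (2*5)*(5 + 6) = 10*11 = 110)
16 + w(5)*q = 16 + 20*110 = 16 + 2200 = 2216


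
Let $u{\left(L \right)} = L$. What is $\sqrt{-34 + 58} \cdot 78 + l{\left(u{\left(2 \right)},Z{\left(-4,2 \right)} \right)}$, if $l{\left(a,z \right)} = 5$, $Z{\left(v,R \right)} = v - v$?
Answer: $5 + 156 \sqrt{6} \approx 387.12$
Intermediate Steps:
$Z{\left(v,R \right)} = 0$
$\sqrt{-34 + 58} \cdot 78 + l{\left(u{\left(2 \right)},Z{\left(-4,2 \right)} \right)} = \sqrt{-34 + 58} \cdot 78 + 5 = \sqrt{24} \cdot 78 + 5 = 2 \sqrt{6} \cdot 78 + 5 = 156 \sqrt{6} + 5 = 5 + 156 \sqrt{6}$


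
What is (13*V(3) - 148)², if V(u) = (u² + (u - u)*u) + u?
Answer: 64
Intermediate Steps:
V(u) = u + u² (V(u) = (u² + 0*u) + u = (u² + 0) + u = u² + u = u + u²)
(13*V(3) - 148)² = (13*(3*(1 + 3)) - 148)² = (13*(3*4) - 148)² = (13*12 - 148)² = (156 - 148)² = 8² = 64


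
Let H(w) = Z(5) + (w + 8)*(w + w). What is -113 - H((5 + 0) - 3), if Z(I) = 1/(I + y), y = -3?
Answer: -307/2 ≈ -153.50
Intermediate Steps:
Z(I) = 1/(-3 + I) (Z(I) = 1/(I - 3) = 1/(-3 + I))
H(w) = 1/2 + 2*w*(8 + w) (H(w) = 1/(-3 + 5) + (w + 8)*(w + w) = 1/2 + (8 + w)*(2*w) = 1/2 + 2*w*(8 + w))
-113 - H((5 + 0) - 3) = -113 - (1/2 + 2*((5 + 0) - 3)**2 + 16*((5 + 0) - 3)) = -113 - (1/2 + 2*(5 - 3)**2 + 16*(5 - 3)) = -113 - (1/2 + 2*2**2 + 16*2) = -113 - (1/2 + 2*4 + 32) = -113 - (1/2 + 8 + 32) = -113 - 1*81/2 = -113 - 81/2 = -307/2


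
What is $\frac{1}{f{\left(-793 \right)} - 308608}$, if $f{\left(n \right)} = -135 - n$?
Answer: $- \frac{1}{307950} \approx -3.2473 \cdot 10^{-6}$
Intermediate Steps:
$\frac{1}{f{\left(-793 \right)} - 308608} = \frac{1}{\left(-135 - -793\right) - 308608} = \frac{1}{\left(-135 + 793\right) - 308608} = \frac{1}{658 - 308608} = \frac{1}{-307950} = - \frac{1}{307950}$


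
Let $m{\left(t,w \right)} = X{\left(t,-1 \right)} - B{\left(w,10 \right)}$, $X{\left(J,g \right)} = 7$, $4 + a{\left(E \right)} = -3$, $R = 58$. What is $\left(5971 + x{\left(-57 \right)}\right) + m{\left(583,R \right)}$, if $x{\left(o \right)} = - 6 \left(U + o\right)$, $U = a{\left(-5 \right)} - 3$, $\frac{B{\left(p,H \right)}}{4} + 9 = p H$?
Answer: $4096$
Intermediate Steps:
$a{\left(E \right)} = -7$ ($a{\left(E \right)} = -4 - 3 = -7$)
$B{\left(p,H \right)} = -36 + 4 H p$ ($B{\left(p,H \right)} = -36 + 4 p H = -36 + 4 H p$)
$U = -10$ ($U = -7 - 3 = -10$)
$m{\left(t,w \right)} = 43 - 40 w$ ($m{\left(t,w \right)} = 7 - \left(-36 + 4 \cdot 10 w\right) = 7 - \left(-36 + 40 w\right) = 43 - 40 w$)
$x{\left(o \right)} = 60 - 6 o$ ($x{\left(o \right)} = - 6 \left(-10 + o\right) = 60 - 6 o$)
$\left(5971 + x{\left(-57 \right)}\right) + m{\left(583,R \right)} = \left(5971 + \left(60 - -342\right)\right) + \left(43 - 2320\right) = \left(5971 + \left(60 + 342\right)\right) + \left(43 - 2320\right) = \left(5971 + 402\right) - 2277 = 6373 - 2277 = 4096$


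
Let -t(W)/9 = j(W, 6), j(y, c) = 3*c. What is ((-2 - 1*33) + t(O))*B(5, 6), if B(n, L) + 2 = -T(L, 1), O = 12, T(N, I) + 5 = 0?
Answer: -591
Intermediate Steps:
T(N, I) = -5 (T(N, I) = -5 + 0 = -5)
t(W) = -162 (t(W) = -27*6 = -9*18 = -162)
B(n, L) = 3 (B(n, L) = -2 - 1*(-5) = -2 + 5 = 3)
((-2 - 1*33) + t(O))*B(5, 6) = ((-2 - 1*33) - 162)*3 = ((-2 - 33) - 162)*3 = (-35 - 162)*3 = -197*3 = -591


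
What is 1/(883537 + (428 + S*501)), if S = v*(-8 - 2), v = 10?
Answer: 1/833865 ≈ 1.1992e-6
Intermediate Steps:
S = -100 (S = 10*(-8 - 2) = 10*(-10) = -100)
1/(883537 + (428 + S*501)) = 1/(883537 + (428 - 100*501)) = 1/(883537 + (428 - 50100)) = 1/(883537 - 49672) = 1/833865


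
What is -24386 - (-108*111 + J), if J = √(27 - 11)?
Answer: -12402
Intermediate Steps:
J = 4 (J = √16 = 4)
-24386 - (-108*111 + J) = -24386 - (-108*111 + 4) = -24386 - (-11988 + 4) = -24386 - 1*(-11984) = -24386 + 11984 = -12402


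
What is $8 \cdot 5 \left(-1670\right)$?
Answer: $-66800$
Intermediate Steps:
$8 \cdot 5 \left(-1670\right) = 40 \left(-1670\right) = -66800$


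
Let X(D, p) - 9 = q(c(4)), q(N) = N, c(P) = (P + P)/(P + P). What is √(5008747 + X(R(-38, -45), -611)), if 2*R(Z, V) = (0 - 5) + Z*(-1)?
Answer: √5008757 ≈ 2238.0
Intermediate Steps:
R(Z, V) = -5/2 - Z/2 (R(Z, V) = ((0 - 5) + Z*(-1))/2 = (-5 - Z)/2 = -5/2 - Z/2)
c(P) = 1 (c(P) = (2*P)/((2*P)) = (2*P)*(1/(2*P)) = 1)
X(D, p) = 10 (X(D, p) = 9 + 1 = 10)
√(5008747 + X(R(-38, -45), -611)) = √(5008747 + 10) = √5008757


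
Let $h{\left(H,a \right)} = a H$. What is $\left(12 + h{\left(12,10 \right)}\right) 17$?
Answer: $2244$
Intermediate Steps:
$h{\left(H,a \right)} = H a$
$\left(12 + h{\left(12,10 \right)}\right) 17 = \left(12 + 12 \cdot 10\right) 17 = \left(12 + 120\right) 17 = 132 \cdot 17 = 2244$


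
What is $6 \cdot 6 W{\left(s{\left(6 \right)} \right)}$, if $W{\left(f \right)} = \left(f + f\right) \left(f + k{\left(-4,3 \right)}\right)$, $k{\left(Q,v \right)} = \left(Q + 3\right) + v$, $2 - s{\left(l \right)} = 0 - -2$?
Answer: $0$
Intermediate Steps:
$s{\left(l \right)} = 0$ ($s{\left(l \right)} = 2 - \left(0 - -2\right) = 2 - \left(0 + 2\right) = 2 - 2 = 0$)
$k{\left(Q,v \right)} = 3 + Q + v$ ($k{\left(Q,v \right)} = \left(3 + Q\right) + v = 3 + Q + v$)
$W{\left(f \right)} = 2 f \left(2 + f\right)$ ($W{\left(f \right)} = \left(f + f\right) \left(f + \left(3 - 4 + 3\right)\right) = 2 f \left(f + 2\right) = 2 f \left(2 + f\right)$)
$6 \cdot 6 W{\left(s{\left(6 \right)} \right)} = 6 \cdot 6 \cdot 2 \cdot 0 \left(2 + 0\right) = 36 \cdot 2 \cdot 0 \cdot 2 = 36 \cdot 0 = 0$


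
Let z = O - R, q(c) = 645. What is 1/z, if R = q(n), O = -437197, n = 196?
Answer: -1/437842 ≈ -2.2839e-6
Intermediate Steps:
R = 645
z = -437842 (z = -437197 - 1*645 = -437197 - 645 = -437842)
1/z = 1/(-437842) = -1/437842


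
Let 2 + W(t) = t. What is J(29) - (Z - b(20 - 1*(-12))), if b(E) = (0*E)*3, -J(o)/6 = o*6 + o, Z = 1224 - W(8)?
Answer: -2436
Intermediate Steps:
W(t) = -2 + t
Z = 1218 (Z = 1224 - (-2 + 8) = 1224 - 1*6 = 1224 - 6 = 1218)
J(o) = -42*o (J(o) = -6*(o*6 + o) = -6*(6*o + o) = -42*o)
b(E) = 0 (b(E) = 0*3 = 0)
J(29) - (Z - b(20 - 1*(-12))) = -42*29 - (1218 - 1*0) = -1218 - (1218 + 0) = -1218 - 1*1218 = -1218 - 1218 = -2436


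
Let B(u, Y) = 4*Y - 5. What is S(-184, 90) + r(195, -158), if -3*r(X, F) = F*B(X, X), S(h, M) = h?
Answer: 121898/3 ≈ 40633.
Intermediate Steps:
B(u, Y) = -5 + 4*Y
r(X, F) = -F*(-5 + 4*X)/3
S(-184, 90) + r(195, -158) = -184 + (⅓)*(-158)*(5 - 4*195) = -184 + (⅓)*(-158)*(5 - 780) = -184 + (⅓)*(-158)*(-775) = -184 + 122450/3 = 121898/3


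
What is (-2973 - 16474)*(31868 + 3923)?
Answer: -696027577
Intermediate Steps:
(-2973 - 16474)*(31868 + 3923) = -19447*35791 = -696027577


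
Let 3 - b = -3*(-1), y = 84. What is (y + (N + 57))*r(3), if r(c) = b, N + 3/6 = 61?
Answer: 0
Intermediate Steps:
N = 121/2 (N = -½ + 61 = 121/2 ≈ 60.500)
b = 0 (b = 3 - (-3)*(-1) = 3 - 1*3 = 3 - 3 = 0)
r(c) = 0
(y + (N + 57))*r(3) = (84 + (121/2 + 57))*0 = (84 + 235/2)*0 = (403/2)*0 = 0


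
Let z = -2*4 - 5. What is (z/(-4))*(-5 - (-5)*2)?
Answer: 65/4 ≈ 16.250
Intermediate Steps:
z = -13 (z = -8 - 5 = -13)
(z/(-4))*(-5 - (-5)*2) = (-13/(-4))*(-5 - (-5)*2) = (-13*(-¼))*(-5 - 1*(-10)) = 13*(-5 + 10)/4 = (13/4)*5 = 65/4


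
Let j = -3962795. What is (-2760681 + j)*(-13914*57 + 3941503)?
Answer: -21168225455780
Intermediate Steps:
(-2760681 + j)*(-13914*57 + 3941503) = (-2760681 - 3962795)*(-13914*57 + 3941503) = -6723476*(-793098 + 3941503) = -6723476*3148405 = -21168225455780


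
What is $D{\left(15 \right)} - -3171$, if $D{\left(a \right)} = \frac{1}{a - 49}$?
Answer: $\frac{107813}{34} \approx 3171.0$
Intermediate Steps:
$D{\left(a \right)} = \frac{1}{-49 + a}$
$D{\left(15 \right)} - -3171 = \frac{1}{-49 + 15} - -3171 = \frac{1}{-34} + 3171 = - \frac{1}{34} + 3171 = \frac{107813}{34}$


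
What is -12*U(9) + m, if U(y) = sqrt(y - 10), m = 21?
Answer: 21 - 12*I ≈ 21.0 - 12.0*I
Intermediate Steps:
U(y) = sqrt(-10 + y)
-12*U(9) + m = -12*sqrt(-10 + 9) + 21 = -12*I + 21 = 21 - 12*I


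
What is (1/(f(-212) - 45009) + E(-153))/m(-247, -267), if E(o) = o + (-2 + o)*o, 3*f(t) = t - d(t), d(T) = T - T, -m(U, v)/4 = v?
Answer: 1062167105/48145084 ≈ 22.062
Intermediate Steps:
m(U, v) = -4*v
d(T) = 0
f(t) = t/3 (f(t) = (t - 1*0)/3 = (t + 0)/3 = t/3)
E(o) = o + o*(-2 + o)
(1/(f(-212) - 45009) + E(-153))/m(-247, -267) = (1/((1/3)*(-212) - 45009) - 153*(-1 - 153))/((-4*(-267))) = (1/(-212/3 - 45009) - 153*(-154))/1068 = (1/(-135239/3) + 23562)*(1/1068) = (-3/135239 + 23562)*(1/1068) = (3186501315/135239)*(1/1068) = 1062167105/48145084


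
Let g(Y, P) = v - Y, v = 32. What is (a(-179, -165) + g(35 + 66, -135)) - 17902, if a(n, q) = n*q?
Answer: 11564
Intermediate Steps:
g(Y, P) = 32 - Y
(a(-179, -165) + g(35 + 66, -135)) - 17902 = (-179*(-165) + (32 - (35 + 66))) - 17902 = (29535 + (32 - 1*101)) - 17902 = (29535 + (32 - 101)) - 17902 = (29535 - 69) - 17902 = 29466 - 17902 = 11564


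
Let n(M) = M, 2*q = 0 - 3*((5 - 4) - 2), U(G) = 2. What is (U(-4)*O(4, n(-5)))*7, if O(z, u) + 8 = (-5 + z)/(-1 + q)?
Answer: -140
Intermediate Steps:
q = 3/2 (q = (0 - 3*((5 - 4) - 2))/2 = (0 - 3*(1 - 2))/2 = (0 - 3*(-1))/2 = (0 + 3)/2 = (½)*3 = 3/2 ≈ 1.5000)
O(z, u) = -18 + 2*z (O(z, u) = -8 + (-5 + z)/(-1 + 3/2) = -8 + (-5 + z)/(½) = -8 + (-5 + z)*2 = -8 + (-10 + 2*z) = -18 + 2*z)
(U(-4)*O(4, n(-5)))*7 = (2*(-18 + 2*4))*7 = (2*(-18 + 8))*7 = (2*(-10))*7 = -20*7 = -140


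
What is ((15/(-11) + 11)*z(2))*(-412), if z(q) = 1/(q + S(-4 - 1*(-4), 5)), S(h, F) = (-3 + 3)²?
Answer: -21836/11 ≈ -1985.1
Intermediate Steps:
S(h, F) = 0 (S(h, F) = 0² = 0)
z(q) = 1/q (z(q) = 1/(q + 0) = 1/q)
((15/(-11) + 11)*z(2))*(-412) = ((15/(-11) + 11)/2)*(-412) = ((15*(-1/11) + 11)*(½))*(-412) = ((-15/11 + 11)*(½))*(-412) = ((106/11)*(½))*(-412) = (53/11)*(-412) = -21836/11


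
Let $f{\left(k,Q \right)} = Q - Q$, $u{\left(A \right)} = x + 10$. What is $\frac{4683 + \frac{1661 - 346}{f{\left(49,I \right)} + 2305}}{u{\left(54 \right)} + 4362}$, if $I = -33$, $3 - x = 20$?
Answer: $\frac{2159126}{2007655} \approx 1.0754$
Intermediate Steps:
$x = -17$ ($x = 3 - 20 = -17$)
$u{\left(A \right)} = -7$ ($u{\left(A \right)} = -17 + 10 = -7$)
$f{\left(k,Q \right)} = 0$
$\frac{4683 + \frac{1661 - 346}{f{\left(49,I \right)} + 2305}}{u{\left(54 \right)} + 4362} = \frac{4683 + \frac{1661 - 346}{0 + 2305}}{-7 + 4362} = \frac{4683 + \frac{1315}{2305}}{4355} = \left(4683 + 1315 \cdot \frac{1}{2305}\right) \frac{1}{4355} = \left(4683 + \frac{263}{461}\right) \frac{1}{4355} = \frac{2159126}{461} \cdot \frac{1}{4355} = \frac{2159126}{2007655}$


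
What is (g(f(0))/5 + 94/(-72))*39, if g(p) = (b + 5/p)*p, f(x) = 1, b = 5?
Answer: 325/12 ≈ 27.083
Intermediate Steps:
g(p) = p*(5 + 5/p) (g(p) = (5 + 5/p)*p = p*(5 + 5/p))
(g(f(0))/5 + 94/(-72))*39 = ((5 + 5*1)/5 + 94/(-72))*39 = ((5 + 5)*(⅕) + 94*(-1/72))*39 = (10*(⅕) - 47/36)*39 = (2 - 47/36)*39 = (25/36)*39 = 325/12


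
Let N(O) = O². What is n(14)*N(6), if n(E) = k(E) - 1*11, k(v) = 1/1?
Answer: -360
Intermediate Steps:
k(v) = 1
n(E) = -10 (n(E) = 1 - 1*11 = 1 - 11 = -10)
n(14)*N(6) = -10*6² = -10*36 = -360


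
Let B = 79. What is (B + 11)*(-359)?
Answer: -32310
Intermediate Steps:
(B + 11)*(-359) = (79 + 11)*(-359) = 90*(-359) = -32310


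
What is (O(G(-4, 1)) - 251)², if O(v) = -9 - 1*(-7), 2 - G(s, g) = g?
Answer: 64009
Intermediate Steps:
G(s, g) = 2 - g
O(v) = -2 (O(v) = -9 + 7 = -2)
(O(G(-4, 1)) - 251)² = (-2 - 251)² = (-253)² = 64009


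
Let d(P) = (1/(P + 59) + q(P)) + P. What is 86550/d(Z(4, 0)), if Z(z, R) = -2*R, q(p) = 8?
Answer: 5106450/473 ≈ 10796.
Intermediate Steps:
d(P) = 8 + P + 1/(59 + P) (d(P) = (1/(P + 59) + 8) + P = (1/(59 + P) + 8) + P = (8 + 1/(59 + P)) + P = 8 + P + 1/(59 + P))
86550/d(Z(4, 0)) = 86550/(((473 + (-2*0)² + 67*(-2*0))/(59 - 2*0))) = 86550/(((473 + 0² + 67*0)/(59 + 0))) = 86550/(((473 + 0 + 0)/59)) = 86550/(((1/59)*473)) = 86550/(473/59) = 86550*(59/473) = 5106450/473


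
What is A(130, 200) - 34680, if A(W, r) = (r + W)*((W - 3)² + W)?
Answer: 5330790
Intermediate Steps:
A(W, r) = (W + r)*(W + (-3 + W)²) (A(W, r) = (W + r)*((-3 + W)² + W) = (W + r)*(W + (-3 + W)²))
A(130, 200) - 34680 = (130² + 130*200 + 130*(-3 + 130)² + 200*(-3 + 130)²) - 34680 = (16900 + 26000 + 130*127² + 200*127²) - 34680 = (16900 + 26000 + 130*16129 + 200*16129) - 34680 = (16900 + 26000 + 2096770 + 3225800) - 34680 = 5365470 - 34680 = 5330790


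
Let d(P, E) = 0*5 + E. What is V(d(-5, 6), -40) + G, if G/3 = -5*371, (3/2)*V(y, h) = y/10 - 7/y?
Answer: -250442/45 ≈ -5565.4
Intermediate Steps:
d(P, E) = E (d(P, E) = 0 + E = E)
V(y, h) = -14/(3*y) + y/15 (V(y, h) = 2*(y/10 - 7/y)/3 = 2*(-7/y + y/10)/3 = -14/(3*y) + y/15)
G = -5565 (G = 3*(-5*371) = 3*(-1855) = -5565)
V(d(-5, 6), -40) + G = (1/15)*(-70 + 6²)/6 - 5565 = (1/15)*(⅙)*(-70 + 36) - 5565 = (1/15)*(⅙)*(-34) - 5565 = -17/45 - 5565 = -250442/45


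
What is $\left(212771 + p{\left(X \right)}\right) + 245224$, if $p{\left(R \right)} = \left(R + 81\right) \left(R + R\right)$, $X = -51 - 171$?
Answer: $520599$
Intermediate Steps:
$X = -222$ ($X = -51 - 171 = -222$)
$p{\left(R \right)} = 2 R \left(81 + R\right)$ ($p{\left(R \right)} = \left(81 + R\right) 2 R = 2 R \left(81 + R\right)$)
$\left(212771 + p{\left(X \right)}\right) + 245224 = \left(212771 + 2 \left(-222\right) \left(81 - 222\right)\right) + 245224 = \left(212771 + 2 \left(-222\right) \left(-141\right)\right) + 245224 = \left(212771 + 62604\right) + 245224 = 275375 + 245224 = 520599$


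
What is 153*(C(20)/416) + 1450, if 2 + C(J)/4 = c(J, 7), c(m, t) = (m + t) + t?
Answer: 19462/13 ≈ 1497.1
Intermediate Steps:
c(m, t) = m + 2*t
C(J) = 48 + 4*J (C(J) = -8 + 4*(J + 2*7) = -8 + 4*(J + 14) = -8 + 4*(14 + J) = -8 + (56 + 4*J) = 48 + 4*J)
153*(C(20)/416) + 1450 = 153*((48 + 4*20)/416) + 1450 = 153*((48 + 80)*(1/416)) + 1450 = 153*(128*(1/416)) + 1450 = 153*(4/13) + 1450 = 612/13 + 1450 = 19462/13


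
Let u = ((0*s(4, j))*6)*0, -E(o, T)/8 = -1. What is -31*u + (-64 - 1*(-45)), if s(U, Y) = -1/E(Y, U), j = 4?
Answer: -19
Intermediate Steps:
E(o, T) = 8 (E(o, T) = -8*(-1) = 8)
s(U, Y) = -⅛ (s(U, Y) = -1/8 = -1*⅛ = -⅛)
u = 0 (u = ((0*(-⅛))*6)*0 = (0*6)*0 = 0*0 = 0)
-31*u + (-64 - 1*(-45)) = -31*0 + (-64 - 1*(-45)) = 0 + (-64 + 45) = 0 - 19 = -19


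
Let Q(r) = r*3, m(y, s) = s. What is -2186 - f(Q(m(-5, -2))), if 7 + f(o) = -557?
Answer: -1622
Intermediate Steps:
Q(r) = 3*r
f(o) = -564 (f(o) = -7 - 557 = -564)
-2186 - f(Q(m(-5, -2))) = -2186 - 1*(-564) = -2186 + 564 = -1622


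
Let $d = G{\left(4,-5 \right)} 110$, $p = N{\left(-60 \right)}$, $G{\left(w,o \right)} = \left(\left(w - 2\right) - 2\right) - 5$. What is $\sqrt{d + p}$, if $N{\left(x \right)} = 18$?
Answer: $2 i \sqrt{133} \approx 23.065 i$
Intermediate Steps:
$G{\left(w,o \right)} = -9 + w$ ($G{\left(w,o \right)} = \left(\left(-2 + w\right) - 2\right) - 5 = \left(-4 + w\right) - 5 = -9 + w$)
$p = 18$
$d = -550$ ($d = \left(-9 + 4\right) 110 = \left(-5\right) 110 = -550$)
$\sqrt{d + p} = \sqrt{-550 + 18} = \sqrt{-532} = 2 i \sqrt{133}$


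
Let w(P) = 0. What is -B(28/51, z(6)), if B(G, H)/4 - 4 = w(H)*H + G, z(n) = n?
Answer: -928/51 ≈ -18.196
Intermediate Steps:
B(G, H) = 16 + 4*G (B(G, H) = 16 + 4*(0*H + G) = 16 + 4*(0 + G) = 16 + 4*G)
-B(28/51, z(6)) = -(16 + 4*(28/51)) = -(16 + 112/51) = -1*928/51 = -928/51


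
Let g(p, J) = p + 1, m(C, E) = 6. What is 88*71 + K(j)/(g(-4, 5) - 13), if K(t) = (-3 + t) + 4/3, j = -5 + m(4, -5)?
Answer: 149953/24 ≈ 6248.0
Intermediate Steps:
g(p, J) = 1 + p
j = 1 (j = -5 + 6 = 1)
K(t) = -5/3 + t (K(t) = (-3 + t) + 4*(⅓) = (-3 + t) + 4/3 = -5/3 + t)
88*71 + K(j)/(g(-4, 5) - 13) = 88*71 + (-5/3 + 1)/((1 - 4) - 13) = 6248 - 2/(3*(-3 - 13)) = 6248 - ⅔/(-16) = 6248 - ⅔*(-1/16) = 6248 + 1/24 = 149953/24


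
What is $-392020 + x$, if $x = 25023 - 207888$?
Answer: $-574885$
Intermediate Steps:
$x = -182865$
$-392020 + x = -392020 - 182865 = -574885$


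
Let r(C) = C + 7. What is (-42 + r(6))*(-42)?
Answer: 1218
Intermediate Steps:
r(C) = 7 + C
(-42 + r(6))*(-42) = (-42 + (7 + 6))*(-42) = (-42 + 13)*(-42) = -29*(-42) = 1218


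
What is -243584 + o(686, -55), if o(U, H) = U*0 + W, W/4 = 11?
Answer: -243540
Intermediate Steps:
W = 44 (W = 4*11 = 44)
o(U, H) = 44 (o(U, H) = U*0 + 44 = 0 + 44 = 44)
-243584 + o(686, -55) = -243584 + 44 = -243540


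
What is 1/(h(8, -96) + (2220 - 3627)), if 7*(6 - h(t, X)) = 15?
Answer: -7/9822 ≈ -0.00071269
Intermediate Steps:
h(t, X) = 27/7 (h(t, X) = 6 - 1/7*15 = 6 - 15/7 = 27/7)
1/(h(8, -96) + (2220 - 3627)) = 1/(27/7 + (2220 - 3627)) = 1/(27/7 - 1407) = 1/(-9822/7) = -7/9822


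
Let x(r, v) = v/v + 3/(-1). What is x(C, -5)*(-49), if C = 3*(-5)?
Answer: 98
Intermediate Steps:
C = -15
x(r, v) = -2 (x(r, v) = 1 + 3*(-1) = 1 - 3 = -2)
x(C, -5)*(-49) = -2*(-49) = 98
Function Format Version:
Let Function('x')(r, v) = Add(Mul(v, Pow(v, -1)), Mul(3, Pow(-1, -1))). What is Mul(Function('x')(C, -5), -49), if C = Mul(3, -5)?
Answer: 98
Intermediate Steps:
C = -15
Function('x')(r, v) = -2 (Function('x')(r, v) = Add(1, Mul(3, -1)) = Add(1, -3) = -2)
Mul(Function('x')(C, -5), -49) = Mul(-2, -49) = 98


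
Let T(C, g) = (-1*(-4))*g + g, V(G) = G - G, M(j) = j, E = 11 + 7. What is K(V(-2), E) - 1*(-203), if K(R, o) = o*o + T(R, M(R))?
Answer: 527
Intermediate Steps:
E = 18
V(G) = 0
T(C, g) = 5*g (T(C, g) = 4*g + g = 5*g)
K(R, o) = o² + 5*R (K(R, o) = o*o + 5*R = o² + 5*R)
K(V(-2), E) - 1*(-203) = (18² + 5*0) - 1*(-203) = (324 + 0) + 203 = 324 + 203 = 527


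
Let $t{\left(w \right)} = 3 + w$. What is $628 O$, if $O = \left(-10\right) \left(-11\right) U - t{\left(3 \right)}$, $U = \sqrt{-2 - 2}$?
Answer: $-3768 + 138160 i \approx -3768.0 + 1.3816 \cdot 10^{5} i$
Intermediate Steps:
$U = 2 i$ ($U = \sqrt{-4} = 2 i \approx 2.0 i$)
$O = -6 + 220 i$ ($O = \left(-10\right) \left(-11\right) 2 i - \left(3 + 3\right) = 110 \cdot 2 i - 6 = 220 i - 6 = -6 + 220 i \approx -6.0 + 220.0 i$)
$628 O = 628 \left(-6 + 220 i\right) = -3768 + 138160 i$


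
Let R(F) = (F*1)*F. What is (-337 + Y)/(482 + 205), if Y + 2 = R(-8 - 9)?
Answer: -50/687 ≈ -0.072780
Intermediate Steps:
R(F) = F**2 (R(F) = F*F = F**2)
Y = 287 (Y = -2 + (-8 - 9)**2 = -2 + (-17)**2 = -2 + 289 = 287)
(-337 + Y)/(482 + 205) = (-337 + 287)/(482 + 205) = -50/687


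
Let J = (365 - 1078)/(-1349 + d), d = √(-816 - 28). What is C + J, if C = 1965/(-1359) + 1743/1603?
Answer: 32053732159/188868250365 + 1426*I*√211/1820645 ≈ 0.16971 + 0.011377*I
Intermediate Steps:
d = 2*I*√211 (d = √(-844) = 2*I*√211 ≈ 29.052*I)
J = -713/(-1349 + 2*I*√211) (J = (365 - 1078)/(-1349 + 2*I*√211) = -713/(-1349 + 2*I*√211) ≈ 0.52829 + 0.011377*I)
C = -37198/103737 (C = 1965*(-1/1359) + 1743*(1/1603) = -655/453 + 249/229 = -37198/103737 ≈ -0.35858)
C + J = -37198/103737 + (961837/1820645 + 1426*I*√211/1820645) = 32053732159/188868250365 + 1426*I*√211/1820645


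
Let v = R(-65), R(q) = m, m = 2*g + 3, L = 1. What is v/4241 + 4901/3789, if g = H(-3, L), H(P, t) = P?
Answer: 20773774/16069149 ≈ 1.2928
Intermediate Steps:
g = -3
m = -3 (m = 2*(-3) + 3 = -6 + 3 = -3)
R(q) = -3
v = -3
v/4241 + 4901/3789 = -3/4241 + 4901/3789 = 20773774/16069149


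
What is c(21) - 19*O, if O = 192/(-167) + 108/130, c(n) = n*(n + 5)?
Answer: 5992608/10855 ≈ 552.06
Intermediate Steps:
c(n) = n*(5 + n)
O = -3462/10855 (O = 192*(-1/167) + 108*(1/130) = -192/167 + 54/65 = -3462/10855 ≈ -0.31893)
c(21) - 19*O = 21*(5 + 21) - 19*(-3462/10855) = 21*26 + 65778/10855 = 546 + 65778/10855 = 5992608/10855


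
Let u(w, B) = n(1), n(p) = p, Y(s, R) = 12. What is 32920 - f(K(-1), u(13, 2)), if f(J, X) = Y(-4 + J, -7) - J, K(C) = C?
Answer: 32907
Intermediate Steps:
u(w, B) = 1
f(J, X) = 12 - J
32920 - f(K(-1), u(13, 2)) = 32920 - (12 - 1*(-1)) = 32920 - (12 + 1) = 32920 - 1*13 = 32920 - 13 = 32907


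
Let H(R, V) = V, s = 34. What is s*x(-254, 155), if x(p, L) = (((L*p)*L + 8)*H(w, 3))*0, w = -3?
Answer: 0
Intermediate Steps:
x(p, L) = 0 (x(p, L) = (((L*p)*L + 8)*3)*0 = ((p*L² + 8)*3)*0 = ((8 + p*L²)*3)*0 = (24 + 3*p*L²)*0 = 0)
s*x(-254, 155) = 34*0 = 0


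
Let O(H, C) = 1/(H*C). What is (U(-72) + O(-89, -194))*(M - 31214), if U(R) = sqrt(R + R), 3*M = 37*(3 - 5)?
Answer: -46858/25899 - 374864*I ≈ -1.8093 - 3.7486e+5*I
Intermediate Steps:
O(H, C) = 1/(C*H)
M = -74/3 (M = (37*(3 - 5))/3 = (37*(-2))/3 = (1/3)*(-74) = -74/3 ≈ -24.667)
U(R) = sqrt(2)*sqrt(R) (U(R) = sqrt(2*R) = sqrt(2)*sqrt(R))
(U(-72) + O(-89, -194))*(M - 31214) = (sqrt(2)*sqrt(-72) + 1/(-194*(-89)))*(-74/3 - 31214) = (sqrt(2)*(6*I*sqrt(2)) - 1/194*(-1/89))*(-93716/3) = (12*I + 1/17266)*(-93716/3) = (1/17266 + 12*I)*(-93716/3) = -46858/25899 - 374864*I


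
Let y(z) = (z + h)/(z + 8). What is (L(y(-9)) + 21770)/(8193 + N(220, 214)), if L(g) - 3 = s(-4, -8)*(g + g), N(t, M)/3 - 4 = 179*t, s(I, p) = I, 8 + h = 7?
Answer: 7231/42115 ≈ 0.17170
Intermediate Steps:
h = -1 (h = -8 + 7 = -1)
N(t, M) = 12 + 537*t (N(t, M) = 12 + 3*(179*t) = 12 + 537*t)
y(z) = (-1 + z)/(8 + z) (y(z) = (z - 1)/(z + 8) = (-1 + z)/(8 + z))
L(g) = 3 - 8*g (L(g) = 3 - 4*(g + g) = 3 - 8*g)
(L(y(-9)) + 21770)/(8193 + N(220, 214)) = ((3 - 8*(-1 - 9)/(8 - 9)) + 21770)/(8193 + (12 + 537*220)) = ((3 - 8*(-10)/(-1)) + 21770)/(8193 + (12 + 118140)) = ((3 - (-8)*(-10)) + 21770)/(8193 + 118152) = ((3 - 8*10) + 21770)/126345 = ((3 - 80) + 21770)*(1/126345) = (-77 + 21770)*(1/126345) = 21693*(1/126345) = 7231/42115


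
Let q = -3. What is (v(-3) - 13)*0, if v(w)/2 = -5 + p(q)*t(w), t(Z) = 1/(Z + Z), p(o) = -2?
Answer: 0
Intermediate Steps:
t(Z) = 1/(2*Z)
v(w) = -10 - 2/w (v(w) = 2*(-5 - 1/w) = -10 - 2/w)
(v(-3) - 13)*0 = ((-10 - 2/(-3)) - 13)*0 = ((-10 - 2*(-⅓)) - 13)*0 = ((-10 + ⅔) - 13)*0 = (-28/3 - 13)*0 = -67/3*0 = 0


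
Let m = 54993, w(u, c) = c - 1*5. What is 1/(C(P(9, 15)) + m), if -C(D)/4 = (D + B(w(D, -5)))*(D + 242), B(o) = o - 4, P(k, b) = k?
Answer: 1/60013 ≈ 1.6663e-5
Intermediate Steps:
w(u, c) = -5 + c (w(u, c) = c - 5 = -5 + c)
B(o) = -4 + o
C(D) = -4*(-14 + D)*(242 + D) (C(D) = -4*(D + (-4 + (-5 - 5)))*(D + 242) = -4*(D + (-4 - 10))*(242 + D) = -4*(D - 14)*(242 + D) = -4*(-14 + D)*(242 + D))
1/(C(P(9, 15)) + m) = 1/((13552 - 912*9 - 4*9²) + 54993) = 1/((13552 - 8208 - 4*81) + 54993) = 1/((13552 - 8208 - 324) + 54993) = 1/(5020 + 54993) = 1/60013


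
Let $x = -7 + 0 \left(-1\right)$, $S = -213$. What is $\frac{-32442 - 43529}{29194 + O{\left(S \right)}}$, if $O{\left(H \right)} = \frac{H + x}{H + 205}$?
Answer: $- \frac{21706}{8349} \approx -2.5998$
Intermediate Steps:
$x = -7$ ($x = -7 + 0 = -7$)
$O{\left(H \right)} = \frac{-7 + H}{205 + H}$ ($O{\left(H \right)} = \frac{H - 7}{H + 205} = \frac{-7 + H}{205 + H}$)
$\frac{-32442 - 43529}{29194 + O{\left(S \right)}} = \frac{-32442 - 43529}{29194 + \frac{-7 - 213}{205 - 213}} = - \frac{75971}{29194 + \frac{1}{-8} \left(-220\right)} = - \frac{75971}{29194 - - \frac{55}{2}} = - \frac{75971}{29194 + \frac{55}{2}} = - \frac{75971}{\frac{58443}{2}} = \left(-75971\right) \frac{2}{58443} = - \frac{21706}{8349}$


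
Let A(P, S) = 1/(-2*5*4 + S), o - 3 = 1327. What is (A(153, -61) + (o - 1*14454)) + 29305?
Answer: 1634280/101 ≈ 16181.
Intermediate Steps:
o = 1330 (o = 3 + 1327 = 1330)
A(P, S) = 1/(-40 + S) (A(P, S) = 1/(-10*4 + S) = 1/(-40 + S))
(A(153, -61) + (o - 1*14454)) + 29305 = (1/(-40 - 61) + (1330 - 1*14454)) + 29305 = (1/(-101) + (1330 - 14454)) + 29305 = (-1/101 - 13124) + 29305 = -1325525/101 + 29305 = 1634280/101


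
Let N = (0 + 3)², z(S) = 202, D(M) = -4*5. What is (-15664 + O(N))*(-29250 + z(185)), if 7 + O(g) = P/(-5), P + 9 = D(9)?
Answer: 2275213648/5 ≈ 4.5504e+8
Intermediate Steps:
D(M) = -20
N = 9 (N = 3² = 9)
P = -29 (P = -9 - 20 = -29)
O(g) = -6/5 (O(g) = -7 - 29/(-5) = -7 - 29*(-⅕) = -7 + 29/5 = -6/5)
(-15664 + O(N))*(-29250 + z(185)) = (-15664 - 6/5)*(-29250 + 202) = -78326/5*(-29048) = 2275213648/5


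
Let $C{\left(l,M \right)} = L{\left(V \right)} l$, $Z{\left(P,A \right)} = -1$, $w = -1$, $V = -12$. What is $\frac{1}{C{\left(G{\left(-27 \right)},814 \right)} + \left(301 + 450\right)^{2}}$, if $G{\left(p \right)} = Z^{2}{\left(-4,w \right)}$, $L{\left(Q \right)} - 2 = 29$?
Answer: $\frac{1}{564032} \approx 1.7729 \cdot 10^{-6}$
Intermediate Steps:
$L{\left(Q \right)} = 31$ ($L{\left(Q \right)} = 2 + 29 = 31$)
$G{\left(p \right)} = 1$ ($G{\left(p \right)} = \left(-1\right)^{2} = 1$)
$C{\left(l,M \right)} = 31 l$
$\frac{1}{C{\left(G{\left(-27 \right)},814 \right)} + \left(301 + 450\right)^{2}} = \frac{1}{31 \cdot 1 + \left(301 + 450\right)^{2}} = \frac{1}{31 + 751^{2}} = \frac{1}{31 + 564001} = \frac{1}{564032}$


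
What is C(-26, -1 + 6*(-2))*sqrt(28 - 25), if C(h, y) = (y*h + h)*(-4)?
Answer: -1248*sqrt(3) ≈ -2161.6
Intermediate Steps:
C(h, y) = -4*h - 4*h*y (C(h, y) = (h*y + h)*(-4) = (h + h*y)*(-4) = -4*h - 4*h*y)
C(-26, -1 + 6*(-2))*sqrt(28 - 25) = (-4*(-26)*(1 + (-1 + 6*(-2))))*sqrt(28 - 25) = (-4*(-26)*(1 + (-1 - 12)))*sqrt(3) = (-4*(-26)*(1 - 13))*sqrt(3) = (-4*(-26)*(-12))*sqrt(3) = -1248*sqrt(3)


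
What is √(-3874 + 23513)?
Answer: √19639 ≈ 140.14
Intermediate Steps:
√(-3874 + 23513) = √19639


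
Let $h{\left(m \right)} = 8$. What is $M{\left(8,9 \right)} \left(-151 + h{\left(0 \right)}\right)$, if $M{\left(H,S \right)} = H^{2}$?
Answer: $-9152$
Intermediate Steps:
$M{\left(8,9 \right)} \left(-151 + h{\left(0 \right)}\right) = 8^{2} \left(-151 + 8\right) = 64 \left(-143\right) = -9152$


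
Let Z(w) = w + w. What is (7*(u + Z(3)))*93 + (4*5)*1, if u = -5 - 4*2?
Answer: -4537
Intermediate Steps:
Z(w) = 2*w
u = -13 (u = -5 - 8 = -13)
(7*(u + Z(3)))*93 + (4*5)*1 = (7*(-13 + 2*3))*93 + (4*5)*1 = (7*(-13 + 6))*93 + 20*1 = (7*(-7))*93 + 20 = -49*93 + 20 = -4557 + 20 = -4537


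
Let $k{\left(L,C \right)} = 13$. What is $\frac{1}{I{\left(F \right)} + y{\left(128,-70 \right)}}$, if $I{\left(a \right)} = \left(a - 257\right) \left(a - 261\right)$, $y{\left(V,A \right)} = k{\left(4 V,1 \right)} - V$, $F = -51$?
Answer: $\frac{1}{95981} \approx 1.0419 \cdot 10^{-5}$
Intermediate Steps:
$y{\left(V,A \right)} = 13 - V$
$I{\left(a \right)} = \left(-261 + a\right) \left(-257 + a\right)$ ($I{\left(a \right)} = \left(-257 + a\right) \left(-261 + a\right) = \left(-261 + a\right) \left(-257 + a\right)$)
$\frac{1}{I{\left(F \right)} + y{\left(128,-70 \right)}} = \frac{1}{\left(67077 + \left(-51\right)^{2} - -26418\right) + \left(13 - 128\right)} = \frac{1}{\left(67077 + 2601 + 26418\right) + \left(13 - 128\right)} = \frac{1}{96096 - 115} = \frac{1}{95981}$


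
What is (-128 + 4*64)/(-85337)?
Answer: -128/85337 ≈ -0.0014999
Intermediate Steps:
(-128 + 4*64)/(-85337) = (-128 + 256)*(-1/85337) = 128*(-1/85337) = -128/85337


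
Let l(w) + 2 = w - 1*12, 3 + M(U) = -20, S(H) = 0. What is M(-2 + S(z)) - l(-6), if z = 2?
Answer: -3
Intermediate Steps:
M(U) = -23 (M(U) = -3 - 20 = -23)
l(w) = -14 + w (l(w) = -2 + (w - 1*12) = -2 + (w - 12) = -2 + (-12 + w) = -14 + w)
M(-2 + S(z)) - l(-6) = -23 - (-14 - 6) = -23 - 1*(-20) = -23 + 20 = -3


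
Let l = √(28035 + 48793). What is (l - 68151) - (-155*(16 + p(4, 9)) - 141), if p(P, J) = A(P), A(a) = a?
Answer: -64910 + 2*√19207 ≈ -64633.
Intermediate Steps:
p(P, J) = P
l = 2*√19207 (l = √76828 = 2*√19207 ≈ 277.18)
(l - 68151) - (-155*(16 + p(4, 9)) - 141) = (2*√19207 - 68151) - (-155*(16 + 4) - 141) = (-68151 + 2*√19207) - (-155*20 - 141) = (-68151 + 2*√19207) - (-3100 - 141) = (-68151 + 2*√19207) - 1*(-3241) = (-68151 + 2*√19207) + 3241 = -64910 + 2*√19207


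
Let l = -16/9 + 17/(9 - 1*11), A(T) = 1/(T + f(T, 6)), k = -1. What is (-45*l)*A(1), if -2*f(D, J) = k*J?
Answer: 925/8 ≈ 115.63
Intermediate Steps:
f(D, J) = J/2 (f(D, J) = -(-1)*J/2 = J/2)
A(T) = 1/(3 + T) (A(T) = 1/(T + (½)*6) = 1/(T + 3) = 1/(3 + T))
l = -185/18 (l = -16*⅑ + 17/(9 - 11) = -16/9 + 17/(-2) = -16/9 + 17*(-½) = -16/9 - 17/2 = -185/18 ≈ -10.278)
(-45*l)*A(1) = (-45*(-185/18))/(3 + 1) = (925/2)/4 = (925/2)*(¼) = 925/8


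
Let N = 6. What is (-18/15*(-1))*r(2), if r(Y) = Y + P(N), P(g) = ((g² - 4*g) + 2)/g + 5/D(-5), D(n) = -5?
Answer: 4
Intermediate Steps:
P(g) = -1 + (2 + g² - 4*g)/g (P(g) = ((g² - 4*g) + 2)/g + 5/(-5) = (2 + g² - 4*g)/g + 5*(-⅕) = (2 + g² - 4*g)/g - 1 = -1 + (2 + g² - 4*g)/g)
r(Y) = 4/3 + Y (r(Y) = Y + (-5 + 6 + 2/6) = Y + (-5 + 6 + 2*(⅙)) = Y + (-5 + 6 + ⅓) = Y + 4/3 = 4/3 + Y)
(-18/15*(-1))*r(2) = (-18/15*(-1))*(4/3 + 2) = (-18*1/15*(-1))*(10/3) = -6/5*(-1)*(10/3) = (6/5)*(10/3) = 4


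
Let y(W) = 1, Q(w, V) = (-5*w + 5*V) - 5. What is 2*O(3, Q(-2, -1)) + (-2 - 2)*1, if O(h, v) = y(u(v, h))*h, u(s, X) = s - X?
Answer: 2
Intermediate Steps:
Q(w, V) = -5 - 5*w + 5*V
O(h, v) = h (O(h, v) = 1*h = h)
2*O(3, Q(-2, -1)) + (-2 - 2)*1 = 2*3 + (-2 - 2)*1 = 6 - 4*1 = 6 - 4 = 2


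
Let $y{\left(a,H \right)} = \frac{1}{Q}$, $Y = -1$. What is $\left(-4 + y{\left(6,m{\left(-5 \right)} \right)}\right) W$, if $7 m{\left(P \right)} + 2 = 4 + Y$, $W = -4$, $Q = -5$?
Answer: $\frac{84}{5} \approx 16.8$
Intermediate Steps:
$m{\left(P \right)} = \frac{1}{7}$ ($m{\left(P \right)} = - \frac{2}{7} + \frac{4 - 1}{7} = - \frac{2}{7} + \frac{1}{7} \cdot 3 = - \frac{2}{7} + \frac{3}{7} = \frac{1}{7}$)
$y{\left(a,H \right)} = - \frac{1}{5}$ ($y{\left(a,H \right)} = \frac{1}{-5} = - \frac{1}{5}$)
$\left(-4 + y{\left(6,m{\left(-5 \right)} \right)}\right) W = \left(-4 - \frac{1}{5}\right) \left(-4\right) = \left(- \frac{21}{5}\right) \left(-4\right) = \frac{84}{5}$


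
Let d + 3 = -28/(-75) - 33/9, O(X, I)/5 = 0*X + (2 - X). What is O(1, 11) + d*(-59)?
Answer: 28223/75 ≈ 376.31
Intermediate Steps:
O(X, I) = 10 - 5*X (O(X, I) = 5*(0*X + (2 - X)) = 5*(0 + (2 - X)) = 5*(2 - X) = 10 - 5*X)
d = -472/75 (d = -3 + (-28/(-75) - 33/9) = -3 + (-28*(-1/75) - 33*⅑) = -3 + (28/75 - 11/3) = -3 - 247/75 = -472/75 ≈ -6.2933)
O(1, 11) + d*(-59) = (10 - 5*1) - 472/75*(-59) = (10 - 5) + 27848/75 = 5 + 27848/75 = 28223/75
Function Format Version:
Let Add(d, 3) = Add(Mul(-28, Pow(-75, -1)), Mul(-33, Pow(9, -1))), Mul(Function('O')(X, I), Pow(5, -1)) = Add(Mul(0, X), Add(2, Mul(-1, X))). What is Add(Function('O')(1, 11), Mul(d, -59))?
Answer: Rational(28223, 75) ≈ 376.31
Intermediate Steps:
Function('O')(X, I) = Add(10, Mul(-5, X)) (Function('O')(X, I) = Mul(5, Add(Mul(0, X), Add(2, Mul(-1, X)))) = Mul(5, Add(0, Add(2, Mul(-1, X)))) = Mul(5, Add(2, Mul(-1, X))) = Add(10, Mul(-5, X)))
d = Rational(-472, 75) (d = Add(-3, Add(Mul(-28, Pow(-75, -1)), Mul(-33, Pow(9, -1)))) = Add(-3, Add(Mul(-28, Rational(-1, 75)), Mul(-33, Rational(1, 9)))) = Add(-3, Add(Rational(28, 75), Rational(-11, 3))) = Add(-3, Rational(-247, 75)) = Rational(-472, 75) ≈ -6.2933)
Add(Function('O')(1, 11), Mul(d, -59)) = Add(Add(10, Mul(-5, 1)), Mul(Rational(-472, 75), -59)) = Add(Add(10, -5), Rational(27848, 75)) = Add(5, Rational(27848, 75)) = Rational(28223, 75)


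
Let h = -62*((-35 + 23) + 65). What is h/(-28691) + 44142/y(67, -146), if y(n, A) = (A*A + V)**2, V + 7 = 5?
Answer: 747026116289/6516968362918 ≈ 0.11463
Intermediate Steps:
V = -2 (V = -7 + 5 = -2)
h = -3286 (h = -62*(-12 + 65) = -62*53 = -3286)
y(n, A) = (-2 + A**2)**2 (y(n, A) = (A*A - 2)**2 = (A**2 - 2)**2 = (-2 + A**2)**2)
h/(-28691) + 44142/y(67, -146) = -3286/(-28691) + 44142/((-2 + (-146)**2)**2) = -3286*(-1/28691) + 44142/((-2 + 21316)**2) = 3286/28691 + 44142/(21314**2) = 3286/28691 + 44142/454286596 = 3286/28691 + 44142*(1/454286596) = 3286/28691 + 22071/227143298 = 747026116289/6516968362918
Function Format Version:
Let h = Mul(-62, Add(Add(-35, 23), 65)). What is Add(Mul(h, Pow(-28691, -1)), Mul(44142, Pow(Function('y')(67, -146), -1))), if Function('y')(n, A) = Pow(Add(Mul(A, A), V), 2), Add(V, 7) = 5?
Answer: Rational(747026116289, 6516968362918) ≈ 0.11463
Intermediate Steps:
V = -2 (V = Add(-7, 5) = -2)
h = -3286 (h = Mul(-62, Add(-12, 65)) = Mul(-62, 53) = -3286)
Function('y')(n, A) = Pow(Add(-2, Pow(A, 2)), 2) (Function('y')(n, A) = Pow(Add(Mul(A, A), -2), 2) = Pow(Add(Pow(A, 2), -2), 2) = Pow(Add(-2, Pow(A, 2)), 2))
Add(Mul(h, Pow(-28691, -1)), Mul(44142, Pow(Function('y')(67, -146), -1))) = Add(Mul(-3286, Pow(-28691, -1)), Mul(44142, Pow(Pow(Add(-2, Pow(-146, 2)), 2), -1))) = Add(Mul(-3286, Rational(-1, 28691)), Mul(44142, Pow(Pow(Add(-2, 21316), 2), -1))) = Add(Rational(3286, 28691), Mul(44142, Pow(Pow(21314, 2), -1))) = Add(Rational(3286, 28691), Mul(44142, Pow(454286596, -1))) = Add(Rational(3286, 28691), Mul(44142, Rational(1, 454286596))) = Add(Rational(3286, 28691), Rational(22071, 227143298)) = Rational(747026116289, 6516968362918)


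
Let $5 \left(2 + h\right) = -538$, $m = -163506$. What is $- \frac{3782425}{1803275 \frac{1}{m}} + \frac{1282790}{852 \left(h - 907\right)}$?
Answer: $\frac{3150960237382543}{9187613994} \approx 3.4296 \cdot 10^{5}$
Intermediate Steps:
$h = - \frac{548}{5}$ ($h = -2 + \frac{1}{5} \left(-538\right) = -2 - \frac{538}{5} = - \frac{548}{5} \approx -109.6$)
$- \frac{3782425}{1803275 \frac{1}{m}} + \frac{1282790}{852 \left(h - 907\right)} = - \frac{3782425}{1803275 \frac{1}{-163506}} + \frac{1282790}{852 \left(- \frac{548}{5} - 907\right)} = - \frac{3782425}{1803275 \left(- \frac{1}{163506}\right)} + \frac{1282790}{852 \left(- \frac{5083}{5}\right)} = - \frac{3782425}{- \frac{106075}{9618}} + \frac{1282790}{- \frac{4330716}{5}} = \left(-3782425\right) \left(- \frac{9618}{106075}\right) + 1282790 \left(- \frac{5}{4330716}\right) = \frac{1455174546}{4243} - \frac{3206975}{2165358} = \frac{3150960237382543}{9187613994}$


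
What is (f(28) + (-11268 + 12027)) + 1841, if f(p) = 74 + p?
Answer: 2702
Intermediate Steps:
(f(28) + (-11268 + 12027)) + 1841 = ((74 + 28) + (-11268 + 12027)) + 1841 = (102 + 759) + 1841 = 861 + 1841 = 2702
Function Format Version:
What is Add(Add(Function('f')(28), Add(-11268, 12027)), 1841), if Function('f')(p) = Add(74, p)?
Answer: 2702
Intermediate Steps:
Add(Add(Function('f')(28), Add(-11268, 12027)), 1841) = Add(Add(Add(74, 28), Add(-11268, 12027)), 1841) = Add(Add(102, 759), 1841) = Add(861, 1841) = 2702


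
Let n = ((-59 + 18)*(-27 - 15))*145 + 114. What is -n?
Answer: -249804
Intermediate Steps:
n = 249804 (n = -41*(-42)*145 + 114 = 1722*145 + 114 = 249690 + 114 = 249804)
-n = -1*249804 = -249804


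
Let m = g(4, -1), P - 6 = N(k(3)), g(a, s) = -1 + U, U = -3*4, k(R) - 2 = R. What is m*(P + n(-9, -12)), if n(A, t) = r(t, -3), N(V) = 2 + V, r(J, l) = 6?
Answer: -247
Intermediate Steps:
k(R) = 2 + R
n(A, t) = 6
U = -12
g(a, s) = -13 (g(a, s) = -1 - 12 = -13)
P = 13 (P = 6 + (2 + (2 + 3)) = 6 + (2 + 5) = 6 + 7 = 13)
m = -13
m*(P + n(-9, -12)) = -13*(13 + 6) = -13*19 = -247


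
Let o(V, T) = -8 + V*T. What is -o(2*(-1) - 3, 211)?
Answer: 1063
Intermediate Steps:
o(V, T) = -8 + T*V
-o(2*(-1) - 3, 211) = -(-8 + 211*(2*(-1) - 3)) = -(-8 + 211*(-2 - 3)) = -(-8 + 211*(-5)) = -(-8 - 1055) = -1*(-1063) = 1063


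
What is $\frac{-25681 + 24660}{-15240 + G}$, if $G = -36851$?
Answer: $\frac{1021}{52091} \approx 0.0196$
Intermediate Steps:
$\frac{-25681 + 24660}{-15240 + G} = \frac{-25681 + 24660}{-15240 - 36851} = - \frac{1021}{-52091} = \left(-1021\right) \left(- \frac{1}{52091}\right) = \frac{1021}{52091}$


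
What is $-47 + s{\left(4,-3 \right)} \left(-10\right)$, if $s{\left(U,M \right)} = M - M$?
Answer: $-47$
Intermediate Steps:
$s{\left(U,M \right)} = 0$
$-47 + s{\left(4,-3 \right)} \left(-10\right) = -47 + 0 \left(-10\right) = -47 + 0 = -47$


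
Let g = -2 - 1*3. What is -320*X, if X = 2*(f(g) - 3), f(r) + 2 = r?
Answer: 6400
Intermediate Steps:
g = -5 (g = -2 - 3 = -5)
f(r) = -2 + r
X = -20 (X = 2*((-2 - 5) - 3) = 2*(-7 - 3) = 2*(-10) = -20)
-320*X = -320*(-20) = 6400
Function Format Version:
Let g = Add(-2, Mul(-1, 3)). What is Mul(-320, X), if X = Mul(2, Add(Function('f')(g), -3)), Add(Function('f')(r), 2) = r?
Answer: 6400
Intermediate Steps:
g = -5 (g = Add(-2, -3) = -5)
Function('f')(r) = Add(-2, r)
X = -20 (X = Mul(2, Add(Add(-2, -5), -3)) = Mul(2, Add(-7, -3)) = Mul(2, -10) = -20)
Mul(-320, X) = Mul(-320, -20) = 6400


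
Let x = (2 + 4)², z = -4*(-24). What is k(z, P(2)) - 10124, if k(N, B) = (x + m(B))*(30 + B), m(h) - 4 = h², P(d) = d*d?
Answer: -8220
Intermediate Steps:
z = 96
x = 36 (x = 6² = 36)
P(d) = d²
m(h) = 4 + h²
k(N, B) = (30 + B)*(40 + B²) (k(N, B) = (36 + (4 + B²))*(30 + B) = (40 + B²)*(30 + B) = (30 + B)*(40 + B²))
k(z, P(2)) - 10124 = (1200 + (2²)³ + 30*(2²)² + 40*2²) - 10124 = (1200 + 4³ + 30*4² + 40*4) - 10124 = (1200 + 64 + 30*16 + 160) - 10124 = (1200 + 64 + 480 + 160) - 10124 = 1904 - 10124 = -8220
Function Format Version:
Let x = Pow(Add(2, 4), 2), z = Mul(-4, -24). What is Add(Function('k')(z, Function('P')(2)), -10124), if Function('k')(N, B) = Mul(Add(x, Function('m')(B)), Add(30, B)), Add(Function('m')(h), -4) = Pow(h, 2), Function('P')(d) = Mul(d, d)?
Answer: -8220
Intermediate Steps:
z = 96
x = 36 (x = Pow(6, 2) = 36)
Function('P')(d) = Pow(d, 2)
Function('m')(h) = Add(4, Pow(h, 2))
Function('k')(N, B) = Mul(Add(30, B), Add(40, Pow(B, 2))) (Function('k')(N, B) = Mul(Add(36, Add(4, Pow(B, 2))), Add(30, B)) = Mul(Add(40, Pow(B, 2)), Add(30, B)) = Mul(Add(30, B), Add(40, Pow(B, 2))))
Add(Function('k')(z, Function('P')(2)), -10124) = Add(Add(1200, Pow(Pow(2, 2), 3), Mul(30, Pow(Pow(2, 2), 2)), Mul(40, Pow(2, 2))), -10124) = Add(Add(1200, Pow(4, 3), Mul(30, Pow(4, 2)), Mul(40, 4)), -10124) = Add(Add(1200, 64, Mul(30, 16), 160), -10124) = Add(Add(1200, 64, 480, 160), -10124) = Add(1904, -10124) = -8220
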